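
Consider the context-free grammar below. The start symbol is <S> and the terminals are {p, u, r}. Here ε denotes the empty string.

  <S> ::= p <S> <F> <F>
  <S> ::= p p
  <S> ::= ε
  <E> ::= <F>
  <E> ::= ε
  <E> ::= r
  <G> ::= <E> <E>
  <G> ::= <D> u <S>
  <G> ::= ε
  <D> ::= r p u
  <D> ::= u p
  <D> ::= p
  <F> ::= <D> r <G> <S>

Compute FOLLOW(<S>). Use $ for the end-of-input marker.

FIRST(<S>): from <S>::=p <S> <F> <F> we get {p}; from <S>::=p p we get {p}; from <S>::=ε we get {ε}. So FIRST(<S>) = {ε, p}.
FIRST(<D>): from <D>::=r p u we get {r}; from <D>::=u p we get {u}; from <D>::=p we get {p}. So FIRST(<D>) = {p, r, u}.
FIRST(<F>): from <F>::=<D> r <G> <S> we get {p, r, u}. So FIRST(<F>) = {p, r, u}.
FIRST(<E>): from <E>::=<F> we get {p, r, u}; from <E>::=ε we get {ε}; from <E>::=r we get {r}. So FIRST(<E>) = {ε, p, r, u}.
FIRST(<G>): from <G>::=<E> <E> we get {ε, p, r, u}; from <G>::=<D> u <S> we get {p, r, u}; from <G>::=ε we get {ε}. So FIRST(<G>) = {ε, p, r, u}.
FOLLOW(<S>) includes $ since <S> is the start symbol.
FOLLOW(<D>): in <G>::=<D> u <S>, <D> is followed by u <S> with FIRST {u}; in <F>::=<D> r <G> <S>, <D> is followed by r <G> <S> with FIRST {r}. Thus FOLLOW(<D>) = {r, u}.
FOLLOW(<S>): in <S>::=p <S> <F> <F>, <S> is followed by <F> <F> with FIRST {p, r, u}; in <G>::=<D> u <S>, the suffix after <S> is empty, so FOLLOW(<S>) ⊇ FOLLOW(<G>) = {$, p, r, u}; in <F>::=<D> r <G> <S>, the suffix after <S> is empty, so FOLLOW(<S>) ⊇ FOLLOW(<F>) = {$, p, r, u}. Thus FOLLOW(<S>) = {$, p, r, u}.
FOLLOW(<E>): in <G>::=<E> <E> (occurrence 1), <E> is followed by <E> with FIRST {ε, p, r, u}; in <G>::=<E> <E> (occurrence 1), the suffix after <E> is nullable, so FOLLOW(<E>) ⊇ FOLLOW(<G>) = {$, p, r, u}; in <G>::=<E> <E> (occurrence 2), the suffix after <E> is empty, so FOLLOW(<E>) ⊇ FOLLOW(<G>) = {$, p, r, u}. Thus FOLLOW(<E>) = {$, p, r, u}.
FOLLOW(<F>): in <S>::=p <S> <F> <F> (occurrence 1), <F> is followed by <F> with FIRST {p, r, u}; in <S>::=p <S> <F> <F> (occurrence 2), the suffix after <F> is empty, so FOLLOW(<F>) ⊇ FOLLOW(<S>) = {$, p, r, u}; in <E>::=<F>, the suffix after <F> is empty, so FOLLOW(<F>) ⊇ FOLLOW(<E>) = {$, p, r, u}. Thus FOLLOW(<F>) = {$, p, r, u}.
FOLLOW(<G>): in <F>::=<D> r <G> <S>, <G> is followed by <S> with FIRST {ε, p}; in <F>::=<D> r <G> <S>, the suffix after <G> is nullable, so FOLLOW(<G>) ⊇ FOLLOW(<F>) = {$, p, r, u}. Thus FOLLOW(<G>) = {$, p, r, u}.

{$, p, r, u}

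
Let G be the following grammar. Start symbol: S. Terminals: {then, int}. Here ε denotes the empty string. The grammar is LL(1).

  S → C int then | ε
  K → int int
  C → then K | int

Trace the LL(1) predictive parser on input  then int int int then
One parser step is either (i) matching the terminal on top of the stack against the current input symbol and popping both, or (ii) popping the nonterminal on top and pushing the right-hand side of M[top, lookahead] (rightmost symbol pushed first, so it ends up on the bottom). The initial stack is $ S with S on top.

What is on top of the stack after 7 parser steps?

step 1: stack=$ S  input=then int int int then $  — expand S → C int then
step 2: stack=$ then int C  input=then int int int then $  — expand C → then K
step 3: stack=$ then int K then  input=then int int int then $  — match then
step 4: stack=$ then int K  input=int int int then $  — expand K → int int
step 5: stack=$ then int int int  input=int int int then $  — match int
step 6: stack=$ then int int  input=int int then $  — match int
step 7: stack=$ then int  input=int then $  — match int
Stack after step 7: $ then (top = then).

then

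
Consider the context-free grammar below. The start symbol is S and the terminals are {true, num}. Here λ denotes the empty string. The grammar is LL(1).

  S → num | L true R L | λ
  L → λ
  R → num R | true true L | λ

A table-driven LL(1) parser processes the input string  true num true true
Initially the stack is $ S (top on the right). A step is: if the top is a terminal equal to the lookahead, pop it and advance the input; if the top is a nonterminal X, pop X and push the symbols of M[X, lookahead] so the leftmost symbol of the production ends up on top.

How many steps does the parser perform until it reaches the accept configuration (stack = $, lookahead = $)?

10

      Stack            Input                 Action
   1  $ S              true num true true $  expand S → L true R L
   2  $ L R true L     true num true true $  expand L → λ
   3  $ L R true       true num true true $  match true
   4  $ L R            num true true $       expand R → num R
   5  $ L R num        num true true $       match num
   6  $ L R            true true $           expand R → true true L
   7  $ L L true true  true true $           match true
   8  $ L L true       true $                match true
   9  $ L L            $                     expand L → λ
  10  $ L              $                     expand L → λ
Accept reached after 10 steps.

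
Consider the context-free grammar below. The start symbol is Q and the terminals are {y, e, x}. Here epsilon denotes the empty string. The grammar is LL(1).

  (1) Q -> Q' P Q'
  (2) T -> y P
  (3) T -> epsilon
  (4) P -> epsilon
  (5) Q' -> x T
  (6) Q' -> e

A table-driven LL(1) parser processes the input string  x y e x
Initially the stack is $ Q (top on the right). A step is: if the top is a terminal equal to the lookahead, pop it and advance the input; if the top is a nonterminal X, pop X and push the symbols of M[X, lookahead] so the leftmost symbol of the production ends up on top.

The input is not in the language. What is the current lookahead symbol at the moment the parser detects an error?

step 1: stack=$ Q  input=x y e x $  — expand Q -> Q' P Q'
step 2: stack=$ Q' P Q'  input=x y e x $  — expand Q' -> x T
step 3: stack=$ Q' P T x  input=x y e x $  — match x
step 4: stack=$ Q' P T  input=y e x $  — expand T -> y P
step 5: stack=$ Q' P P y  input=y e x $  — match y
step 6: stack=$ Q' P P  input=e x $  — expand P -> epsilon
step 7: stack=$ Q' P  input=e x $  — expand P -> epsilon
step 8: stack=$ Q'  input=e x $  — expand Q' -> e
step 9: stack=$ e  input=e x $  — match e
step 10: stack=$  input=x $  — error: stack empty but input remains

x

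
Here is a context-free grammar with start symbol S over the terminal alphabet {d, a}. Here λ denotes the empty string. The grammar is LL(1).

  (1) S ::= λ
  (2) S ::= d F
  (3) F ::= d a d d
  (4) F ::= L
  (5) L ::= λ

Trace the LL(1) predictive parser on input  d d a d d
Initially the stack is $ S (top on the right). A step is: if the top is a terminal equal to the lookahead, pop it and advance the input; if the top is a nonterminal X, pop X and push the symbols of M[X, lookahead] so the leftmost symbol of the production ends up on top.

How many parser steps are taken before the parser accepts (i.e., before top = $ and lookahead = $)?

step 1: stack=$ S  input=d d a d d $  — expand S ::= d F
step 2: stack=$ F d  input=d d a d d $  — match d
step 3: stack=$ F  input=d a d d $  — expand F ::= d a d d
step 4: stack=$ d d a d  input=d a d d $  — match d
step 5: stack=$ d d a  input=a d d $  — match a
step 6: stack=$ d d  input=d d $  — match d
step 7: stack=$ d  input=d $  — match d
Accept reached after 7 steps.

7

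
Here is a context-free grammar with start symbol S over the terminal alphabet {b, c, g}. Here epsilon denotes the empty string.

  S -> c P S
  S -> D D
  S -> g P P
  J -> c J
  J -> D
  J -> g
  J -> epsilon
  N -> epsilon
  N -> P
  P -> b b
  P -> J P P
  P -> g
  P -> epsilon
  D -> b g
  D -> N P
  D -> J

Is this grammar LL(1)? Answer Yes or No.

No

FIRST(S) = {epsilon, b, c, g}
FIRST(J) = {epsilon, b, c, g}
FIRST(N) = {epsilon, b, c, g}
FIRST(P) = {epsilon, b, c, g}
FIRST(D) = {epsilon, b, c, g}
FOLLOW(S) = {$}
FOLLOW(J) = {$, b, c, g}
FOLLOW(N) = {$, b, c, g}
FOLLOW(P) = {$, b, c, g}
FOLLOW(D) = {$, b, c, g}
Cell M[D, $] receives both D -> N P and D -> J — the grammar is not LL(1).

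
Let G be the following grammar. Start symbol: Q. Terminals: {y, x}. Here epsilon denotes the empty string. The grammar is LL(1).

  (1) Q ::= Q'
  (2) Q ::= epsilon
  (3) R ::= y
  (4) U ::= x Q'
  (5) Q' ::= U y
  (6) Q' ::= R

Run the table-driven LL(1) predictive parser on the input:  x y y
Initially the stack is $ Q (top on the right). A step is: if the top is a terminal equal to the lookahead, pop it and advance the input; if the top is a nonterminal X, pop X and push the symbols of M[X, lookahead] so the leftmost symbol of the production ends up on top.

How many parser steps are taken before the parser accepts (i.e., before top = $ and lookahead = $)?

8

     Stack     Input    Action
  1  $ Q       x y y $  expand Q ::= Q'
  2  $ Q'      x y y $  expand Q' ::= U y
  3  $ y U     x y y $  expand U ::= x Q'
  4  $ y Q' x  x y y $  match x
  5  $ y Q'    y y $    expand Q' ::= R
  6  $ y R     y y $    expand R ::= y
  7  $ y y     y y $    match y
  8  $ y       y $      match y
Accept reached after 8 steps.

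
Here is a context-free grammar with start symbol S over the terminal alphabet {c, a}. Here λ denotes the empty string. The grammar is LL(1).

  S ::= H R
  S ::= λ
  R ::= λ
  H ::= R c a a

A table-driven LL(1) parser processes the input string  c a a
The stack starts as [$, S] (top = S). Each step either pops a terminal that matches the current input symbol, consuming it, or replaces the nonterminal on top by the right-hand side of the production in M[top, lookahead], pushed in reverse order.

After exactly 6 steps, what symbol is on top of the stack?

R

step 1: stack=$ S  input=c a a $  — expand S ::= H R
step 2: stack=$ R H  input=c a a $  — expand H ::= R c a a
step 3: stack=$ R a a c R  input=c a a $  — expand R ::= λ
step 4: stack=$ R a a c  input=c a a $  — match c
step 5: stack=$ R a a  input=a a $  — match a
step 6: stack=$ R a  input=a $  — match a
Stack after step 6: $ R (top = R).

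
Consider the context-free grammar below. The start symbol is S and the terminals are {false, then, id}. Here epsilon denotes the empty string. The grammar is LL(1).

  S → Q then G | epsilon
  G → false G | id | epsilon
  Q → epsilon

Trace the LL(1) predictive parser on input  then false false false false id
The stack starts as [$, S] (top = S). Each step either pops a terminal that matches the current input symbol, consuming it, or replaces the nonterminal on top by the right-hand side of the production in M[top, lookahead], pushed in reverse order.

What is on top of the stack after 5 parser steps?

G

step 1: stack=$ S  input=then false false false false id $  — expand S → Q then G
step 2: stack=$ G then Q  input=then false false false false id $  — expand Q → epsilon
step 3: stack=$ G then  input=then false false false false id $  — match then
step 4: stack=$ G  input=false false false false id $  — expand G → false G
step 5: stack=$ G false  input=false false false false id $  — match false
Stack after step 5: $ G (top = G).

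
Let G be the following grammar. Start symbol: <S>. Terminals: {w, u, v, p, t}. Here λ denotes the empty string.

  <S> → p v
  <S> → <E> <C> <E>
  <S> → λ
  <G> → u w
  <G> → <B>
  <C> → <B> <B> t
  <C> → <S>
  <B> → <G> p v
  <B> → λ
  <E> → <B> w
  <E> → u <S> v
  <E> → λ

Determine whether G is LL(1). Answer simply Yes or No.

FIRST(<S>) = {λ, p, t, u, w}
FIRST(<G>) = {λ, p, u}
FIRST(<C>) = {λ, p, t, u, w}
FIRST(<B>) = {λ, p, u}
FIRST(<E>) = {λ, p, u, w}
FOLLOW(<S>) = {$, p, u, v, w}
FOLLOW(<G>) = {p}
FOLLOW(<C>) = {$, p, u, v, w}
FOLLOW(<B>) = {p, t, u, w}
FOLLOW(<E>) = {$, p, t, u, v, w}
Cell M[<B>, p] receives both <B> → <G> p v and <B> → λ — the grammar is not LL(1).

No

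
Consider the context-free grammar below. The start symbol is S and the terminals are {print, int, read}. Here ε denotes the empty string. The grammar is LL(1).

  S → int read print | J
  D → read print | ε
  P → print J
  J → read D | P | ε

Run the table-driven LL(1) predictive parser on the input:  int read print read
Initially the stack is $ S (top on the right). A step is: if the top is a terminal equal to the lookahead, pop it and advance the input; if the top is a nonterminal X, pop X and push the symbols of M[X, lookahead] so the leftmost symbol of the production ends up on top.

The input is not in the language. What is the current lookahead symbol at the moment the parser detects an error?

step 1: stack=$ S  input=int read print read $  — expand S → int read print
step 2: stack=$ print read int  input=int read print read $  — match int
step 3: stack=$ print read  input=read print read $  — match read
step 4: stack=$ print  input=print read $  — match print
step 5: stack=$  input=read $  — error: stack empty but input remains

read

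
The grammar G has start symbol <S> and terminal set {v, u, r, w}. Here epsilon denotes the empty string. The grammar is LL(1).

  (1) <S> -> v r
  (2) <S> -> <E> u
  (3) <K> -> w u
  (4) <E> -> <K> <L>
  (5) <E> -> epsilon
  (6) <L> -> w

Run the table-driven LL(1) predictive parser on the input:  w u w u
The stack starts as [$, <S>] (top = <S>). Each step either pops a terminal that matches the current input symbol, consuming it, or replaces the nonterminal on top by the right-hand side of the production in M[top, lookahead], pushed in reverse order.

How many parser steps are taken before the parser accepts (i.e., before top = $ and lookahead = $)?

8

     Stack        Input      Action
  1  $ <S>        w u w u $  expand <S> -> <E> u
  2  $ u <E>      w u w u $  expand <E> -> <K> <L>
  3  $ u <L> <K>  w u w u $  expand <K> -> w u
  4  $ u <L> u w  w u w u $  match w
  5  $ u <L> u    u w u $    match u
  6  $ u <L>      w u $      expand <L> -> w
  7  $ u w        w u $      match w
  8  $ u          u $        match u
Accept reached after 8 steps.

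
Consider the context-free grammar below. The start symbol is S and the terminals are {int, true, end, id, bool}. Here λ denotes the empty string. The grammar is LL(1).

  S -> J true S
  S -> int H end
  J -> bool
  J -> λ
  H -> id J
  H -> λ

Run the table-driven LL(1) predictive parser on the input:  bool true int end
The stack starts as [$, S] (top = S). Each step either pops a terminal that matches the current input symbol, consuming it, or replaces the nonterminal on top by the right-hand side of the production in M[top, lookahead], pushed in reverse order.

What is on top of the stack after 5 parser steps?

int

step 1: stack=$ S  input=bool true int end $  — expand S -> J true S
step 2: stack=$ S true J  input=bool true int end $  — expand J -> bool
step 3: stack=$ S true bool  input=bool true int end $  — match bool
step 4: stack=$ S true  input=true int end $  — match true
step 5: stack=$ S  input=int end $  — expand S -> int H end
Stack after step 5: $ end H int (top = int).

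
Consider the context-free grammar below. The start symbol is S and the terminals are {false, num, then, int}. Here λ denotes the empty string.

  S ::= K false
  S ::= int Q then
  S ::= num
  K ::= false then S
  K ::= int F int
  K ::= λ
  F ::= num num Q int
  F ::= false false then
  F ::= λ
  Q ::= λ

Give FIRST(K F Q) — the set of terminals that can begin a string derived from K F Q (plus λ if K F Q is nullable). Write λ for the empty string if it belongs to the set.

FIRST(K) = {λ, false, int}
FIRST(F) = {λ, false, num}
FIRST(Q) = {λ}
FIRST(S) = {false, int, num}  (via K false)
FIRST(K F Q): take FIRST of each symbol in turn, carrying on past any symbol whose FIRST contains λ; result {λ, false, int, num}.

{λ, false, int, num}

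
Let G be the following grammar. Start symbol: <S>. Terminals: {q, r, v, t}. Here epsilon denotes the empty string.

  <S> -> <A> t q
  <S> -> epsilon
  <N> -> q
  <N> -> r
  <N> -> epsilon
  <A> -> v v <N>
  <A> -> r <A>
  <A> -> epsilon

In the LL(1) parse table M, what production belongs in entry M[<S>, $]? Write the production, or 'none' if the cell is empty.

<S> -> epsilon

FIRST(<N>) = {epsilon, q, r}
FIRST(<A>) = {epsilon, r, v}
FIRST(<S>) = {epsilon, r, t, v}  (via <A> t q)
FOLLOW(<S>) includes $ since <S> is the start symbol.
FOLLOW(<S>): <S> appears on no right-hand side. Thus FOLLOW(<S>) = {$}.
For <S> -> <A> t q: FIRST(<A> t q) = {r, t, v}, so it goes in M[<S>, t] for t ∈ {r, t, v}.
For <S> -> epsilon: FIRST(epsilon) = {epsilon}, so it goes in M[<S>, t] for t ∈ {}; since epsilon ∈ FIRST, also for every t ∈ FOLLOW(<S>) = {$}.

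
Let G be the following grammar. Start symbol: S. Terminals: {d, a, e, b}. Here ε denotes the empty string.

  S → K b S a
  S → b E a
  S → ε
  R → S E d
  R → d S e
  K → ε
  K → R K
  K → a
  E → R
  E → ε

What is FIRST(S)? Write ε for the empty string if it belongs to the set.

{ε, a, b, d}

FIRST(S): from S→K b S a we get {a, b, d}; from S→b E a we get {b}; from S→ε we get {ε}. So FIRST(S) = {ε, a, b, d}.
FIRST(R): from R→S E d we get {a, b, d}; from R→d S e we get {d}. So FIRST(R) = {a, b, d}.
FIRST(K): from K→ε we get {ε}; from K→R K we get {a, b, d}; from K→a we get {a}. So FIRST(K) = {ε, a, b, d}.
FIRST(E): from E→R we get {a, b, d}; from E→ε we get {ε}. So FIRST(E) = {ε, a, b, d}.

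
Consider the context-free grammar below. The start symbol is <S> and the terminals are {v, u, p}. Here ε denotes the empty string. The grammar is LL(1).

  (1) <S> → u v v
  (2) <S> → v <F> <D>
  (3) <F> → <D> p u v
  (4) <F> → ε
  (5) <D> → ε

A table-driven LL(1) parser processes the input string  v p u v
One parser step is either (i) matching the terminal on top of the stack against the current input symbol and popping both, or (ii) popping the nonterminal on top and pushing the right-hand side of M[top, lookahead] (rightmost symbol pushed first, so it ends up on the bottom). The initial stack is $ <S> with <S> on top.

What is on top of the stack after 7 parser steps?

     Stack            Input      Action
  1  $ <S>            v p u v $  expand <S> → v <F> <D>
  2  $ <D> <F> v      v p u v $  match v
  3  $ <D> <F>        p u v $    expand <F> → <D> p u v
  4  $ <D> v u p <D>  p u v $    expand <D> → ε
  5  $ <D> v u p      p u v $    match p
  6  $ <D> v u        u v $      match u
  7  $ <D> v          v $        match v
Stack after step 7: $ <D> (top = <D>).

<D>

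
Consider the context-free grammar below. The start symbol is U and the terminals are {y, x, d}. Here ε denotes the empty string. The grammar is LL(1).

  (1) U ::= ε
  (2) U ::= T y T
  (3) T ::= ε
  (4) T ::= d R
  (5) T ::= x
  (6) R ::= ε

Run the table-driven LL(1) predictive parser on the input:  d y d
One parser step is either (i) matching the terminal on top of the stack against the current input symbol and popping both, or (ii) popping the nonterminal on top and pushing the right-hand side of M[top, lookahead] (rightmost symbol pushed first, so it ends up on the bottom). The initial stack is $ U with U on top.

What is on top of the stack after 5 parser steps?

step 1: stack=$ U  input=d y d $  — expand U ::= T y T
step 2: stack=$ T y T  input=d y d $  — expand T ::= d R
step 3: stack=$ T y R d  input=d y d $  — match d
step 4: stack=$ T y R  input=y d $  — expand R ::= ε
step 5: stack=$ T y  input=y d $  — match y
Stack after step 5: $ T (top = T).

T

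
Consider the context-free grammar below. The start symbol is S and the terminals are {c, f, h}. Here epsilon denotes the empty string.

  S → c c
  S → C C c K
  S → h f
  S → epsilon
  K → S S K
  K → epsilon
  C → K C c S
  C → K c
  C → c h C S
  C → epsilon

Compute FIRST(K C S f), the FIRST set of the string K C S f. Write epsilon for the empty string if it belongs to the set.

{c, f, h}

FIRST(S): from S→c c we get {c}; from S→C C c K we get {c, h}; from S→h f we get {h}; from S→epsilon we get {epsilon}. So FIRST(S) = {epsilon, c, h}.
FIRST(K): from K→S S K we get {epsilon, c, h}; from K→epsilon we get {epsilon}. So FIRST(K) = {epsilon, c, h}.
FIRST(C): from C→K C c S we get {c, h}; from C→K c we get {c, h}; from C→c h C S we get {c}; from C→epsilon we get {epsilon}. So FIRST(C) = {epsilon, c, h}.
FIRST(K C S f): take FIRST of each symbol in turn, carrying on past any symbol whose FIRST contains epsilon; result {c, f, h}.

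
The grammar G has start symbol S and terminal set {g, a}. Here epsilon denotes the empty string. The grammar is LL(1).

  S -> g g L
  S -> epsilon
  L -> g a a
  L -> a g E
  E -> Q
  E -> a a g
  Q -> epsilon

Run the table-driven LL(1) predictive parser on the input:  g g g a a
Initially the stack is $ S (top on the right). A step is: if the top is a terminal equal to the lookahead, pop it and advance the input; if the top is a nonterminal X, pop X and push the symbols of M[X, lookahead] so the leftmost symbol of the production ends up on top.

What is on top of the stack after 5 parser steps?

step 1: stack=$ S  input=g g g a a $  — expand S -> g g L
step 2: stack=$ L g g  input=g g g a a $  — match g
step 3: stack=$ L g  input=g g a a $  — match g
step 4: stack=$ L  input=g a a $  — expand L -> g a a
step 5: stack=$ a a g  input=g a a $  — match g
Stack after step 5: $ a a (top = a).

a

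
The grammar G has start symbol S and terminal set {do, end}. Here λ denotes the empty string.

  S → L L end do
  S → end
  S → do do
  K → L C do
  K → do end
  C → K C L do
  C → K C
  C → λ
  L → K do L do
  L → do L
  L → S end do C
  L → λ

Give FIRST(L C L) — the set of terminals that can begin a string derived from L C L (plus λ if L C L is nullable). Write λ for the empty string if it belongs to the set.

FIRST(S) = {do, end}  (via L L end do)
FIRST(K) = {do, end}  (via L C do)
FIRST(C) = {λ, do, end}  (via K C L do, K C)
FIRST(L) = {λ, do, end}  (via K do L do, S end do C)
FIRST(L C L): take FIRST of each symbol in turn, carrying on past any symbol whose FIRST contains λ; result {λ, do, end}.

{λ, do, end}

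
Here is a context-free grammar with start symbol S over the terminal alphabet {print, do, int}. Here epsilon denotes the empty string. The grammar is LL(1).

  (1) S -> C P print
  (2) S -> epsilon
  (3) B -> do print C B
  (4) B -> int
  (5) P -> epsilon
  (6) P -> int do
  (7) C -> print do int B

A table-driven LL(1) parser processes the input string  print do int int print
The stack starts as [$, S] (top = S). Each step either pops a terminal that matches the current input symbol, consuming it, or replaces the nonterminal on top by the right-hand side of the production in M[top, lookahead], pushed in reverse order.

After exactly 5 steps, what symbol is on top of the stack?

B

step 1: stack=$ S  input=print do int int print $  — expand S -> C P print
step 2: stack=$ print P C  input=print do int int print $  — expand C -> print do int B
step 3: stack=$ print P B int do print  input=print do int int print $  — match print
step 4: stack=$ print P B int do  input=do int int print $  — match do
step 5: stack=$ print P B int  input=int int print $  — match int
Stack after step 5: $ print P B (top = B).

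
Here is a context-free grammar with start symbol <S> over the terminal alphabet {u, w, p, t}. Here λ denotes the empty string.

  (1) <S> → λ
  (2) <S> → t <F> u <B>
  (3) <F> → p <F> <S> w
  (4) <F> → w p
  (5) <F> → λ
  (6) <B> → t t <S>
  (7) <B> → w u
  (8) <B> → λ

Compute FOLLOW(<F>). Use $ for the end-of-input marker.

{t, u, w}

FIRST(<S>) = {λ, t}
FIRST(<F>) = {λ, p, w}
FIRST(<B>) = {λ, t, w}
FOLLOW(<S>) includes $ since <S> is the start symbol.
FOLLOW(<F>): in <S>→t <F> u <B>, <F> is followed by u <B> with FIRST {u}; in <F>→p <F> <S> w, <F> is followed by <S> w with FIRST {t, w}. Thus FOLLOW(<F>) = {t, u, w}.
FOLLOW(<S>): in <F>→p <F> <S> w, <S> is followed by w with FIRST {w}; in <B>→t t <S>, the suffix after <S> is empty, so FOLLOW(<S>) ⊇ FOLLOW(<B>) = {$, w}. Thus FOLLOW(<S>) = {$, w}.
FOLLOW(<B>): in <S>→t <F> u <B>, the suffix after <B> is empty, so FOLLOW(<B>) ⊇ FOLLOW(<S>) = {$, w}. Thus FOLLOW(<B>) = {$, w}.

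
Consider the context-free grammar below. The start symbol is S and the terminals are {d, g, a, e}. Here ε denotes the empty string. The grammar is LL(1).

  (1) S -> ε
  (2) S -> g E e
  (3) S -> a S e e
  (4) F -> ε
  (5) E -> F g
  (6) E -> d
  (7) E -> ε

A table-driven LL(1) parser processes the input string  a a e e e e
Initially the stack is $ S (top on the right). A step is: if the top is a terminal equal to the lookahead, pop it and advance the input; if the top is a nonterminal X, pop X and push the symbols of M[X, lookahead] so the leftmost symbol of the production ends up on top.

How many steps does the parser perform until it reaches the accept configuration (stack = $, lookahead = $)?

9

     Stack          Input          Action
  1  $ S            a a e e e e $  expand S -> a S e e
  2  $ e e S a      a a e e e e $  match a
  3  $ e e S        a e e e e $    expand S -> a S e e
  4  $ e e e e S a  a e e e e $    match a
  5  $ e e e e S    e e e e $      expand S -> ε
  6  $ e e e e      e e e e $      match e
  7  $ e e e        e e e $        match e
  8  $ e e          e e $          match e
  9  $ e            e $            match e
Accept reached after 9 steps.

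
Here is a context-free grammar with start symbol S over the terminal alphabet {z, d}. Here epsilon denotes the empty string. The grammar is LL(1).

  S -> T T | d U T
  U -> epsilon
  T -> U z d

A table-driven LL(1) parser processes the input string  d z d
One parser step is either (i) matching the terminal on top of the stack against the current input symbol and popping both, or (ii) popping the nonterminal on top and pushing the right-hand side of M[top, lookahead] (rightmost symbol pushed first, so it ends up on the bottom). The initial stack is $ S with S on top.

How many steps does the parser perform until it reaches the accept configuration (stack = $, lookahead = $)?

7

     Stack    Input    Action
  1  $ S      d z d $  expand S -> d U T
  2  $ T U d  d z d $  match d
  3  $ T U    z d $    expand U -> epsilon
  4  $ T      z d $    expand T -> U z d
  5  $ d z U  z d $    expand U -> epsilon
  6  $ d z    z d $    match z
  7  $ d      d $      match d
Accept reached after 7 steps.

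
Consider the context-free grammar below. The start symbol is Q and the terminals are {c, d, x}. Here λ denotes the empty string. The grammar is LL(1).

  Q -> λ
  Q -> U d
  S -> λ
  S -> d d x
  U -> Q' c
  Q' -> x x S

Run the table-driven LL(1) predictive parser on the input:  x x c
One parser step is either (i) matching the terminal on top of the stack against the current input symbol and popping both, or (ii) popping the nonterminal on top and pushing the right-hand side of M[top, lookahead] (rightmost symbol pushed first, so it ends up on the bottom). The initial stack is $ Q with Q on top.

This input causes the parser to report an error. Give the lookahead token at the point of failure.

$

     Stack        Input    Action
  1  $ Q          x x c $  expand Q -> U d
  2  $ d U        x x c $  expand U -> Q' c
  3  $ d c Q'     x x c $  expand Q' -> x x S
  4  $ d c S x x  x x c $  match x
  5  $ d c S x    x c $    match x
  6  $ d c S      c $      expand S -> λ
  7  $ d c        c $      match c
  8  $ d          $        error: top is terminal d but lookahead is $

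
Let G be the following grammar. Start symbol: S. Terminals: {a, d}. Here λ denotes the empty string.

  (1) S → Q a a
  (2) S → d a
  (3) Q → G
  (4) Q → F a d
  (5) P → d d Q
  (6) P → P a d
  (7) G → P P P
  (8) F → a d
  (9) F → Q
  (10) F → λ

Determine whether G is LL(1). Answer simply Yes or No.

FIRST(S) = {a, d}
FIRST(Q) = {a, d}
FIRST(P) = {d}
FIRST(G) = {d}
FIRST(F) = {λ, a, d}
FOLLOW(S) = {$}
FOLLOW(Q) = {a, d}
FOLLOW(P) = {a, d}
FOLLOW(G) = {a, d}
FOLLOW(F) = {a}
Cell M[F, a] receives both F → a d and F → Q and F → λ — the grammar is not LL(1).

No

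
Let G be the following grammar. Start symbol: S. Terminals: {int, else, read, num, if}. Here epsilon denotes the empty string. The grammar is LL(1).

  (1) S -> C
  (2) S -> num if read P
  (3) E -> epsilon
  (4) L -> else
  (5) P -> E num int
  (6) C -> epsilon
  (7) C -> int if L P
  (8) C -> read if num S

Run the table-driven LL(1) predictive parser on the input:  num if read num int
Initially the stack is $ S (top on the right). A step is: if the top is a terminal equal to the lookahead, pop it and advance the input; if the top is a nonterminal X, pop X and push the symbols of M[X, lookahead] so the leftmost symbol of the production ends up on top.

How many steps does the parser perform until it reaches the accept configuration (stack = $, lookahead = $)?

8

     Stack            Input                  Action
  1  $ S              num if read num int $  expand S -> num if read P
  2  $ P read if num  num if read num int $  match num
  3  $ P read if      if read num int $      match if
  4  $ P read         read num int $         match read
  5  $ P              num int $              expand P -> E num int
  6  $ int num E      num int $              expand E -> epsilon
  7  $ int num        num int $              match num
  8  $ int            int $                  match int
Accept reached after 8 steps.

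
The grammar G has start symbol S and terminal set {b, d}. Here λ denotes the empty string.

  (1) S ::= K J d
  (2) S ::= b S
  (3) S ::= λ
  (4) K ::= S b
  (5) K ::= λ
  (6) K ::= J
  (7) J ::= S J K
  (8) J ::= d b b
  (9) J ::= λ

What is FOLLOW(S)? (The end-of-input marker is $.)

{$, b, d}

FIRST(S): from S::=K J d we get {b, d}; from S::=b S we get {b}; from S::=λ we get {λ}. So FIRST(S) = {λ, b, d}.
FIRST(K): from K::=S b we get {b, d}; from K::=λ we get {λ}; from K::=J we get {λ, b, d}. So FIRST(K) = {λ, b, d}.
FIRST(J): from J::=S J K we get {λ, b, d}; from J::=d b b we get {d}; from J::=λ we get {λ}. So FIRST(J) = {λ, b, d}.
FOLLOW(S) includes $ since S is the start symbol.
FOLLOW(S): in S::=b S, the suffix after S is empty (adds nothing new); in K::=S b, S is followed by b with FIRST {b}; in J::=S J K, S is followed by J K with FIRST {λ, b, d}; in J::=S J K, the suffix after S is nullable, so FOLLOW(S) ⊇ FOLLOW(J) = {b, d}. Thus FOLLOW(S) = {$, b, d}.
FOLLOW(K): in S::=K J d, K is followed by J d with FIRST {b, d}; in J::=S J K, the suffix after K is empty, so FOLLOW(K) ⊇ FOLLOW(J) = {b, d}. Thus FOLLOW(K) = {b, d}.
FOLLOW(J): in S::=K J d, J is followed by d with FIRST {d}; in K::=J, the suffix after J is empty, so FOLLOW(J) ⊇ FOLLOW(K) = {b, d}; in J::=S J K, J is followed by K with FIRST {λ, b, d}; in J::=S J K, the suffix after J is nullable (adds nothing new). Thus FOLLOW(J) = {b, d}.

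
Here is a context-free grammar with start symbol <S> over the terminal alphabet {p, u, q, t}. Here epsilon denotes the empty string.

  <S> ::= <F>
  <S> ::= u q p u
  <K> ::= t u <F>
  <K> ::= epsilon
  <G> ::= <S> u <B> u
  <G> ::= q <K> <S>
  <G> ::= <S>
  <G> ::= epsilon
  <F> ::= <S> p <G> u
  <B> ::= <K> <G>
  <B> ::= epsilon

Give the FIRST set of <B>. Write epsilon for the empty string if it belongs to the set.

FIRST(<K>) = {epsilon, t}
FIRST(<S>) = {u}  (via <F>)
FIRST(<G>) = {epsilon, q, u}  (via <S> u <B> u, <S>)
FIRST(<F>) = {u}  (via <S> p <G> u)
FIRST(<B>) = {epsilon, q, t, u}  (via <K> <G>)

{epsilon, q, t, u}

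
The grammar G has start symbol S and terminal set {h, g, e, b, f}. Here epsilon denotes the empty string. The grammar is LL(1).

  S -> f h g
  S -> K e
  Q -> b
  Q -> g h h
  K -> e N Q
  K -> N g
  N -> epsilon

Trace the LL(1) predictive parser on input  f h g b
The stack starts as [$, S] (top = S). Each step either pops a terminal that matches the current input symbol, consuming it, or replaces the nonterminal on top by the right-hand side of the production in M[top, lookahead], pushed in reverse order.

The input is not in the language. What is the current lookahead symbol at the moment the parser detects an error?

b

     Stack    Input      Action
  1  $ S      f h g b $  expand S -> f h g
  2  $ g h f  f h g b $  match f
  3  $ g h    h g b $    match h
  4  $ g      g b $      match g
  5  $        b $        error: stack empty but input remains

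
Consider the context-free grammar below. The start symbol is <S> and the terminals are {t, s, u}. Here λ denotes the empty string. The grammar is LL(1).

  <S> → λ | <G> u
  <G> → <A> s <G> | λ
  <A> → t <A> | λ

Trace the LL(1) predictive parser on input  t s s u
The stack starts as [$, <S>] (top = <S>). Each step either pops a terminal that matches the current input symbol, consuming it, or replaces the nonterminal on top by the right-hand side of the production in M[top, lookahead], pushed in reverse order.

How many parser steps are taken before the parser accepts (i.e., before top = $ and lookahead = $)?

      Stack            Input      Action
   1  $ <S>            t s s u $  expand <S> → <G> u
   2  $ u <G>          t s s u $  expand <G> → <A> s <G>
   3  $ u <G> s <A>    t s s u $  expand <A> → t <A>
   4  $ u <G> s <A> t  t s s u $  match t
   5  $ u <G> s <A>    s s u $    expand <A> → λ
   6  $ u <G> s        s s u $    match s
   7  $ u <G>          s u $      expand <G> → <A> s <G>
   8  $ u <G> s <A>    s u $      expand <A> → λ
   9  $ u <G> s        s u $      match s
  10  $ u <G>          u $        expand <G> → λ
  11  $ u              u $        match u
Accept reached after 11 steps.

11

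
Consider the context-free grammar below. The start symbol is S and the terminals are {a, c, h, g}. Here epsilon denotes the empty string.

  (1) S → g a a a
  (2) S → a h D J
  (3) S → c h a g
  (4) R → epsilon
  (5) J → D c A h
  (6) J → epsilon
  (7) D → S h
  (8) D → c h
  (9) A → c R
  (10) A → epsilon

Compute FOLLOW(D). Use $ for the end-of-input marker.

{$, a, c, g, h}

FIRST(S) = {a, c, g}
FIRST(R) = {epsilon}
FIRST(A) = {epsilon, c}
FIRST(D) = {a, c, g}  (via S h)
FIRST(J) = {epsilon, a, c, g}  (via D c A h)
FOLLOW(S) includes $ since S is the start symbol.
FOLLOW(S): in D→S h, S is followed by h with FIRST {h}. Thus FOLLOW(S) = {$, h}.
FOLLOW(J): in S→a h D J, the suffix after J is empty, so FOLLOW(J) ⊇ FOLLOW(S) = {$, h}. Thus FOLLOW(J) = {$, h}.
FOLLOW(D): in S→a h D J, D is followed by J with FIRST {epsilon, a, c, g}; in S→a h D J, the suffix after D is nullable, so FOLLOW(D) ⊇ FOLLOW(S) = {$, h}; in J→D c A h, D is followed by c A h with FIRST {c}. Thus FOLLOW(D) = {$, a, c, g, h}.
FOLLOW(A): in J→D c A h, A is followed by h with FIRST {h}. Thus FOLLOW(A) = {h}.
FOLLOW(R): in A→c R, the suffix after R is empty, so FOLLOW(R) ⊇ FOLLOW(A) = {h}. Thus FOLLOW(R) = {h}.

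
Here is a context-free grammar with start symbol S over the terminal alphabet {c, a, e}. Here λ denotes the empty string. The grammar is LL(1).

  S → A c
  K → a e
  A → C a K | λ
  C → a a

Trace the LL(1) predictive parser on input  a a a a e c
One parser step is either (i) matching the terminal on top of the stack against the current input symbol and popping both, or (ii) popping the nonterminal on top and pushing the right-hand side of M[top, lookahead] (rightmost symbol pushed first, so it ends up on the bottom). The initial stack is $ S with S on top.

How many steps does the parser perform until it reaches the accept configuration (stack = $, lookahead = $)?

10

step 1: stack=$ S  input=a a a a e c $  — expand S → A c
step 2: stack=$ c A  input=a a a a e c $  — expand A → C a K
step 3: stack=$ c K a C  input=a a a a e c $  — expand C → a a
step 4: stack=$ c K a a a  input=a a a a e c $  — match a
step 5: stack=$ c K a a  input=a a a e c $  — match a
step 6: stack=$ c K a  input=a a e c $  — match a
step 7: stack=$ c K  input=a e c $  — expand K → a e
step 8: stack=$ c e a  input=a e c $  — match a
step 9: stack=$ c e  input=e c $  — match e
step 10: stack=$ c  input=c $  — match c
Accept reached after 10 steps.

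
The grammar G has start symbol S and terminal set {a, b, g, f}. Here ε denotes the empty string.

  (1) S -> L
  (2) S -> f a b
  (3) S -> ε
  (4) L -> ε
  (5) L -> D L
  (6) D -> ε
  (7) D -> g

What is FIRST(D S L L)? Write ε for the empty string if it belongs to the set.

FIRST(D): from D->ε we get {ε}; from D->g we get {g}. So FIRST(D) = {ε, g}.
FIRST(L): from L->ε we get {ε}; from L->D L we get {ε, g}. So FIRST(L) = {ε, g}.
FIRST(S): from S->L we get {ε, g}; from S->f a b we get {f}; from S->ε we get {ε}. So FIRST(S) = {ε, f, g}.
FIRST(D S L L): take FIRST of each symbol in turn, carrying on past any symbol whose FIRST contains ε; result {ε, f, g}.

{ε, f, g}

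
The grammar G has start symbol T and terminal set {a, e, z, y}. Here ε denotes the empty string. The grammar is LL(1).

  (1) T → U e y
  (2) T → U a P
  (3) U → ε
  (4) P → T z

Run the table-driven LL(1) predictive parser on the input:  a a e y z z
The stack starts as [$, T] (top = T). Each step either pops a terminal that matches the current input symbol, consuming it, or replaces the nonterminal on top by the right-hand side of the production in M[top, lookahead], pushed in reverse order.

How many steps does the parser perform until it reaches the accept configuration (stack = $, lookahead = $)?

14

step 1: stack=$ T  input=a a e y z z $  — expand T → U a P
step 2: stack=$ P a U  input=a a e y z z $  — expand U → ε
step 3: stack=$ P a  input=a a e y z z $  — match a
step 4: stack=$ P  input=a e y z z $  — expand P → T z
step 5: stack=$ z T  input=a e y z z $  — expand T → U a P
step 6: stack=$ z P a U  input=a e y z z $  — expand U → ε
step 7: stack=$ z P a  input=a e y z z $  — match a
step 8: stack=$ z P  input=e y z z $  — expand P → T z
step 9: stack=$ z z T  input=e y z z $  — expand T → U e y
step 10: stack=$ z z y e U  input=e y z z $  — expand U → ε
step 11: stack=$ z z y e  input=e y z z $  — match e
step 12: stack=$ z z y  input=y z z $  — match y
step 13: stack=$ z z  input=z z $  — match z
step 14: stack=$ z  input=z $  — match z
Accept reached after 14 steps.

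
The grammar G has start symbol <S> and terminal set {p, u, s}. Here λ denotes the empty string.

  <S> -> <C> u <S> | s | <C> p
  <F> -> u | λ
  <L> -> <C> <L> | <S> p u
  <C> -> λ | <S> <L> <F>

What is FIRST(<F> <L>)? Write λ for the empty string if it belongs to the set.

FIRST(<F>): from <F>->u we get {u}; from <F>->λ we get {λ}. So FIRST(<F>) = {λ, u}.
FIRST(<S>): from <S>-><C> u <S> we get {p, s, u}; from <S>->s we get {s}; from <S>-><C> p we get {p, s, u}. So FIRST(<S>) = {p, s, u}.
FIRST(<C>): from <C>->λ we get {λ}; from <C>-><S> <L> <F> we get {p, s, u}. So FIRST(<C>) = {λ, p, s, u}.
FIRST(<L>): from <L>-><C> <L> we get {p, s, u}; from <L>-><S> p u we get {p, s, u}. So FIRST(<L>) = {p, s, u}.
FIRST(<F> <L>): take FIRST of each symbol in turn, carrying on past any symbol whose FIRST contains λ; result {p, s, u}.

{p, s, u}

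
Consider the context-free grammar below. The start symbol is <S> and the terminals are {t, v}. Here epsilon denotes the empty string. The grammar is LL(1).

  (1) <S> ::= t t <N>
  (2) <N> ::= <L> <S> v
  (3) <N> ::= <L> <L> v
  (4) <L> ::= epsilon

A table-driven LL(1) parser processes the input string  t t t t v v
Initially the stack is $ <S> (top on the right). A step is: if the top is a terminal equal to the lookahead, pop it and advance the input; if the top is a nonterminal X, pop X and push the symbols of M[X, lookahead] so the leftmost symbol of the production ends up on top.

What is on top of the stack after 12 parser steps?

step 1: stack=$ <S>  input=t t t t v v $  — expand <S> ::= t t <N>
step 2: stack=$ <N> t t  input=t t t t v v $  — match t
step 3: stack=$ <N> t  input=t t t v v $  — match t
step 4: stack=$ <N>  input=t t v v $  — expand <N> ::= <L> <S> v
step 5: stack=$ v <S> <L>  input=t t v v $  — expand <L> ::= epsilon
step 6: stack=$ v <S>  input=t t v v $  — expand <S> ::= t t <N>
step 7: stack=$ v <N> t t  input=t t v v $  — match t
step 8: stack=$ v <N> t  input=t v v $  — match t
step 9: stack=$ v <N>  input=v v $  — expand <N> ::= <L> <L> v
step 10: stack=$ v v <L> <L>  input=v v $  — expand <L> ::= epsilon
step 11: stack=$ v v <L>  input=v v $  — expand <L> ::= epsilon
step 12: stack=$ v v  input=v v $  — match v
Stack after step 12: $ v (top = v).

v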